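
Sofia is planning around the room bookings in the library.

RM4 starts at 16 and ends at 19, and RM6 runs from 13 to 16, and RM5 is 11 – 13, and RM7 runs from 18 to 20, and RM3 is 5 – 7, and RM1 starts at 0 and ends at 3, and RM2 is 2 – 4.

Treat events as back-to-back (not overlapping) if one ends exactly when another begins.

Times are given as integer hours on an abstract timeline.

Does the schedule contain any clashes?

Sorted by start: RM1, RM2, RM3, RM5, RM6, RM4, RM7.
RM2 starts before RM1 ends → RM1 and RM2 overlap.
That's a conflict, so the schedule is not conflict-free.

Yes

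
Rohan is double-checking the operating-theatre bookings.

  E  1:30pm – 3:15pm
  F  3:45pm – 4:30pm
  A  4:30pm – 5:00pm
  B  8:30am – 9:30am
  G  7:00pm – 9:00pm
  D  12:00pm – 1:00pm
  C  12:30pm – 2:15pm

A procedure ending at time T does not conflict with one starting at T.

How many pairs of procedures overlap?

Check each pair: they overlap iff neither finishes before the other starts.
Sorted by start: B, D, C, E, F, A, G.
D starts after B ends; B is clear from here.
C starts before D ends → D and C overlap.
E starts after D ends; D is clear from here.
E starts before C ends → C and E overlap.
F starts after C ends; C is clear from here.
F starts after E ends; E is clear from here.
A starts exactly when F ends (back-to-back, no overlap); F is clear from here.
G starts after A ends.
Overlapping pairs: C & D, C & E — 2 in total.

2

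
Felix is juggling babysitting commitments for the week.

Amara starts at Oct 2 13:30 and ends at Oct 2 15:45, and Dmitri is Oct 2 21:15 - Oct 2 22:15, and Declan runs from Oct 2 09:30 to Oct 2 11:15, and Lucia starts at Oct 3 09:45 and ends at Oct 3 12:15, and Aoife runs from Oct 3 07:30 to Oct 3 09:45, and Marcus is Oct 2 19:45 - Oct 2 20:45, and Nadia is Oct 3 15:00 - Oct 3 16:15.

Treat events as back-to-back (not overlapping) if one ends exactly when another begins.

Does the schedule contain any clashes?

Sorted by start: Declan, Amara, Marcus, Dmitri, Aoife, Lucia, Nadia.
Amara starts after Declan ends; Declan is clear from here.
Marcus starts after Amara ends; Amara is clear from here.
Dmitri starts after Marcus ends; Marcus is clear from here.
Aoife starts after Dmitri ends; Dmitri is clear from here.
Lucia starts exactly when Aoife ends (back-to-back, no overlap); Aoife is clear from here.
Nadia starts after Lucia ends.
Every pair is clear; the schedule has no overlaps.

No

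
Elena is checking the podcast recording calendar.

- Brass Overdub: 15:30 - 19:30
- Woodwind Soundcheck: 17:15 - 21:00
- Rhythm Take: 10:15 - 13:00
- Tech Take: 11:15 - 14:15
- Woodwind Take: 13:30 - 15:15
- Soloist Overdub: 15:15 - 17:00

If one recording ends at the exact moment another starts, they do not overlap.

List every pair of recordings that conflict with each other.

Brass Overdub & Soloist Overdub, Brass Overdub & Woodwind Soundcheck, Rhythm Take & Tech Take, Tech Take & Woodwind Take

Two intervals overlap when each starts before the other ends.
Sorted by start: Rhythm Take, Tech Take, Woodwind Take, Soloist Overdub, Brass Overdub, Woodwind Soundcheck.
Tech Take starts before Rhythm Take ends → Rhythm Take and Tech Take overlap.
Woodwind Take starts after Rhythm Take ends; Rhythm Take is clear from here.
Woodwind Take starts before Tech Take ends → Tech Take and Woodwind Take overlap.
Soloist Overdub starts after Tech Take ends; Tech Take is clear from here.
Soloist Overdub starts exactly when Woodwind Take ends (back-to-back, no overlap); Woodwind Take is clear from here.
Brass Overdub starts before Soloist Overdub ends → Soloist Overdub and Brass Overdub overlap.
Woodwind Soundcheck starts after Soloist Overdub ends.
Woodwind Soundcheck starts before Brass Overdub ends → Brass Overdub and Woodwind Soundcheck overlap.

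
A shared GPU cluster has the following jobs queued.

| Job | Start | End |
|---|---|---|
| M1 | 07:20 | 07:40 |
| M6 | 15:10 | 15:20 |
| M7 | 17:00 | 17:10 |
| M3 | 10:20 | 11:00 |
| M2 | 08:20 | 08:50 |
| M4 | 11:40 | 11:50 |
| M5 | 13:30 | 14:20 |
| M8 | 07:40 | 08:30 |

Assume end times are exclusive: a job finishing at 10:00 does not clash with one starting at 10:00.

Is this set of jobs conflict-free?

Two intervals overlap when each starts before the other ends.
Sorted by start: M1, M8, M2, M3, M4, M5, M6, M7.
M8 starts exactly when M1 ends (back-to-back, no overlap), so M1 has no further overlaps.
M2 starts before M8 ends → M8 and M2 overlap.
That's a conflict, so the schedule is not conflict-free.

No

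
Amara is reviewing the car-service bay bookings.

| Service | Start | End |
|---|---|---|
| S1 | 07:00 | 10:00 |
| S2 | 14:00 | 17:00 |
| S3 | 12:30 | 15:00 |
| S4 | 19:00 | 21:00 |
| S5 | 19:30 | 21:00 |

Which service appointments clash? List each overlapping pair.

S2 & S3, S4 & S5

Sorted by start: S1, S3, S2, S4, S5.
S3 starts after S1 ends, so nothing later overlaps S1 either.
S2 starts before S3 ends → S3 and S2 overlap.
S4 starts after S3 ends, so nothing later overlaps S3 either.
S4 starts after S2 ends, so nothing later overlaps S2 either.
S5 starts before S4 ends → S4 and S5 overlap.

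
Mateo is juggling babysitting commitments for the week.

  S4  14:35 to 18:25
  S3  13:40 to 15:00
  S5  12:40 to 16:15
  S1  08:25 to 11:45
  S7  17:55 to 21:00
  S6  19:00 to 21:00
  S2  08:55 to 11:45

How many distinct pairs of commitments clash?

Check each pair: they overlap iff neither finishes before the other starts.
Sorted by start: S1, S2, S5, S3, S4, S7, S6.
S2 starts before S1 ends → S1 and S2 overlap.
S5 starts after S1 ends — done with S1.
S5 starts after S2 ends — done with S2.
S3 starts before S5 ends → S5 and S3 overlap.
S4 starts before S5 ends → S5 and S4 overlap.
S7 starts after S5 ends — done with S5.
S4 starts before S3 ends → S3 and S4 overlap.
S7 starts after S3 ends — done with S3.
S7 starts before S4 ends → S4 and S7 overlap.
S6 starts after S4 ends.
S6 starts before S7 ends → S7 and S6 overlap.
Overlapping pairs: S1 & S2, S3 & S4, S3 & S5, S4 & S5, S4 & S7, S6 & S7 — 6 in total.

6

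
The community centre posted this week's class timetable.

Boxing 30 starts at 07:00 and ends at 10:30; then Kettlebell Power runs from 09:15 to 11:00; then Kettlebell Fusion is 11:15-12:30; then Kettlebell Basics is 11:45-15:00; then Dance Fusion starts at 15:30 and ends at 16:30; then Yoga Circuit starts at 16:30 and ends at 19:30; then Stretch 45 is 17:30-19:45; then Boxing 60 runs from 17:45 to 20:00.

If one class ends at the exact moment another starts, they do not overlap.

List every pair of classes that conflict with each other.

Sorted by start: Boxing 30, Kettlebell Power, Kettlebell Fusion, Kettlebell Basics, Dance Fusion, Yoga Circuit, Stretch 45, Boxing 60.
Kettlebell Power starts before Boxing 30 ends → Boxing 30 and Kettlebell Power overlap.
Kettlebell Fusion starts after Boxing 30 ends — done with Boxing 30.
Kettlebell Fusion starts after Kettlebell Power ends — done with Kettlebell Power.
Kettlebell Basics starts before Kettlebell Fusion ends → Kettlebell Fusion and Kettlebell Basics overlap.
Dance Fusion starts after Kettlebell Fusion ends — done with Kettlebell Fusion.
Dance Fusion starts after Kettlebell Basics ends — done with Kettlebell Basics.
Yoga Circuit starts exactly when Dance Fusion ends (back-to-back, no overlap) — done with Dance Fusion.
Stretch 45 starts before Yoga Circuit ends → Yoga Circuit and Stretch 45 overlap.
Boxing 60 starts before Yoga Circuit ends → Yoga Circuit and Boxing 60 overlap.
Boxing 60 starts before Stretch 45 ends → Stretch 45 and Boxing 60 overlap.

Boxing 30 & Kettlebell Power, Boxing 60 & Stretch 45, Boxing 60 & Yoga Circuit, Kettlebell Basics & Kettlebell Fusion, Stretch 45 & Yoga Circuit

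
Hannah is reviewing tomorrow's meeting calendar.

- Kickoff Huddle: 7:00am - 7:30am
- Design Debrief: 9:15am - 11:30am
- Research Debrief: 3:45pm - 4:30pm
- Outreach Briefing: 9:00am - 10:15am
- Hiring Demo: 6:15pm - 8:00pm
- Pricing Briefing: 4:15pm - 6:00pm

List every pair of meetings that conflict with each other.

Sorted by start: Kickoff Huddle, Outreach Briefing, Design Debrief, Research Debrief, Pricing Briefing, Hiring Demo.
Outreach Briefing starts after Kickoff Huddle ends, so nothing later overlaps Kickoff Huddle either.
Design Debrief starts before Outreach Briefing ends → Outreach Briefing and Design Debrief overlap.
Research Debrief starts after Outreach Briefing ends, so nothing later overlaps Outreach Briefing either.
Research Debrief starts after Design Debrief ends, so nothing later overlaps Design Debrief either.
Pricing Briefing starts before Research Debrief ends → Research Debrief and Pricing Briefing overlap.
Hiring Demo starts after Research Debrief ends.
Hiring Demo starts after Pricing Briefing ends.

Design Debrief & Outreach Briefing, Pricing Briefing & Research Debrief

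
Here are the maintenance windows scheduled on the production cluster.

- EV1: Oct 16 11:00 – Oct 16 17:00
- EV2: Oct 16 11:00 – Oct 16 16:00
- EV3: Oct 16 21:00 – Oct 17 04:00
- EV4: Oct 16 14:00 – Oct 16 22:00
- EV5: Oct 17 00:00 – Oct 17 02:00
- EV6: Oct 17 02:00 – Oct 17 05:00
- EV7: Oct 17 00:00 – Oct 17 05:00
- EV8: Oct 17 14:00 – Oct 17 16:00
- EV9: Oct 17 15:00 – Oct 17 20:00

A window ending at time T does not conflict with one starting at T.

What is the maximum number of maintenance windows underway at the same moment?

Sweep the timeline, counting +1 at each start and −1 at each end (ends before starts at a tie):
Oct 16 11:00 start EV1 → 1
Oct 16 11:00 start EV2 → 2
Oct 16 14:00 start EV4 → 3
Oct 16 16:00 end EV2 → 2
Oct 16 17:00 end EV1 → 1
Oct 16 21:00 start EV3 → 2
Oct 16 22:00 end EV4 → 1
Oct 17 00:00 start EV5 → 2
Oct 17 00:00 start EV7 → 3
Oct 17 02:00 end EV5 → 2
Oct 17 02:00 start EV6 → 3
Oct 17 04:00 end EV3 → 2
Oct 17 05:00 end EV6 → 1
Oct 17 05:00 end EV7 → 0
Oct 17 14:00 start EV8 → 1
Oct 17 15:00 start EV9 → 2
Oct 17 16:00 end EV8 → 1
Oct 17 20:00 end EV9 → 0
Peak is 3, at Oct 16 14:00 (EV1, EV2, EV4).

3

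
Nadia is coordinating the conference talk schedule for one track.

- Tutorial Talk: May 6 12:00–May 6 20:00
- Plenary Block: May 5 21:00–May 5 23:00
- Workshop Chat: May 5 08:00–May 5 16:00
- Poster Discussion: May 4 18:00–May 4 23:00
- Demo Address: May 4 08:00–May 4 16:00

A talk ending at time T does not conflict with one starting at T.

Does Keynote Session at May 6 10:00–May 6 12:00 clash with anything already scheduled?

Demo Address: ends May 4 16:00 at or before Keynote Session starts May 6 10:00 → clear.
Poster Discussion: ends May 4 23:00 at or before Keynote Session starts May 6 10:00 → clear.
Workshop Chat: ends May 5 16:00 at or before Keynote Session starts May 6 10:00 → clear.
Plenary Block: ends May 5 23:00 at or before Keynote Session starts May 6 10:00 → clear.
Tutorial Talk: starts May 6 12:00 at or after Keynote Session ends May 6 12:00 → clear.

No — it doesn't clash with anything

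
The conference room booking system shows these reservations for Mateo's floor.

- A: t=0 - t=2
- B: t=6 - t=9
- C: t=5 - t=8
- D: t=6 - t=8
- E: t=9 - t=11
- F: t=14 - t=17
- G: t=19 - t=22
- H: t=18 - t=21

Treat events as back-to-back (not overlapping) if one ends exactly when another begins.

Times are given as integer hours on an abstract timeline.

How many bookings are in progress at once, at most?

Sweep the timeline, counting +1 at each start and −1 at each end (ends before starts at a tie):
t=0 start A → 1
t=2 end A → 0
t=5 start C → 1
t=6 start B → 2
t=6 start D → 3
t=8 end C → 2
t=8 end D → 1
t=9 end B → 0
t=9 start E → 1
t=11 end E → 0
t=14 start F → 1
t=17 end F → 0
t=18 start H → 1
t=19 start G → 2
t=21 end H → 1
t=22 end G → 0
Peak is 3, at t=6 (B, C, D).

3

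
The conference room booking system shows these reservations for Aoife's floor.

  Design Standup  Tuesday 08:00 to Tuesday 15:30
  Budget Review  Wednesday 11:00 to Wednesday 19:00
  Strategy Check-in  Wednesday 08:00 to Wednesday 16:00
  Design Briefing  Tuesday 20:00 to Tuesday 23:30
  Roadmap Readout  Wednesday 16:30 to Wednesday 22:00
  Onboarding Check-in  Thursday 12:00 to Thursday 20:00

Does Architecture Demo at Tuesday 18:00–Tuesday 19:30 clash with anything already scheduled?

Design Standup: ends Tuesday 15:30 at or before Architecture Demo starts Tuesday 18:00 → clear.
Design Briefing: starts Tuesday 20:00 at or after Architecture Demo ends Tuesday 19:30 → clear.
Strategy Check-in: starts Wednesday 08:00 at or after Architecture Demo ends Tuesday 19:30 → clear.
Budget Review: starts Wednesday 11:00 at or after Architecture Demo ends Tuesday 19:30 → clear.
Roadmap Readout: starts Wednesday 16:30 at or after Architecture Demo ends Tuesday 19:30 → clear.
Onboarding Check-in: starts Thursday 12:00 at or after Architecture Demo ends Tuesday 19:30 → clear.

No — it doesn't clash with anything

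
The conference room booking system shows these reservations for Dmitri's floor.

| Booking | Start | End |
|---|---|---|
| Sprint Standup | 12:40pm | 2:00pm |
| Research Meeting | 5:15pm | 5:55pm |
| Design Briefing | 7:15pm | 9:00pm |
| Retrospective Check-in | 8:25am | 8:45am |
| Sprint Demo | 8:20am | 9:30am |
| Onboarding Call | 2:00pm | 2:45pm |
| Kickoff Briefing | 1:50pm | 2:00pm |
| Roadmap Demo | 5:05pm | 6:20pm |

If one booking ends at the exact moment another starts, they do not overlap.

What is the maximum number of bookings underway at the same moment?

Sweep the timeline, counting +1 at each start and −1 at each end (ends before starts at a tie):
8:20am start Sprint Demo → 1
8:25am start Retrospective Check-in → 2
8:45am end Retrospective Check-in → 1
9:30am end Sprint Demo → 0
12:40pm start Sprint Standup → 1
1:50pm start Kickoff Briefing → 2
2:00pm end Kickoff Briefing → 1
2:00pm end Sprint Standup → 0
2:00pm start Onboarding Call → 1
2:45pm end Onboarding Call → 0
5:05pm start Roadmap Demo → 1
5:15pm start Research Meeting → 2
5:55pm end Research Meeting → 1
6:20pm end Roadmap Demo → 0
7:15pm start Design Briefing → 1
9:00pm end Design Briefing → 0
Peak is 2, at 8:25am (Retrospective Check-in, Sprint Demo).

2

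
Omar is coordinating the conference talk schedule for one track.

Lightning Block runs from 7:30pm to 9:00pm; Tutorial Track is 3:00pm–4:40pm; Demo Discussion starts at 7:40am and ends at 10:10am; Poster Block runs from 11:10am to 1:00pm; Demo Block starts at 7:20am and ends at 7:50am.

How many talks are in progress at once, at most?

2

Walk through starts and ends in time order (an end at T is processed before a start at T):
7:20am start Demo Block → 1
7:40am start Demo Discussion → 2
7:50am end Demo Block → 1
10:10am end Demo Discussion → 0
11:10am start Poster Block → 1
1:00pm end Poster Block → 0
3:00pm start Tutorial Track → 1
4:40pm end Tutorial Track → 0
7:30pm start Lightning Block → 1
9:00pm end Lightning Block → 0
Peak is 2, at 7:40am (Demo Block, Demo Discussion).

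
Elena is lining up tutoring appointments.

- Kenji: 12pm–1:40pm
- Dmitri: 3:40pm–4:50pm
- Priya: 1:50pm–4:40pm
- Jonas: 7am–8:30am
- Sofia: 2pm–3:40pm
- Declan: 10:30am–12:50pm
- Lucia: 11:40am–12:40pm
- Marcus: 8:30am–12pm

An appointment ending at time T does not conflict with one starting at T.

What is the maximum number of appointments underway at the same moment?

Sweep the timeline, counting +1 at each start and −1 at each end (ends before starts at a tie):
7am start Jonas → 1
8:30am end Jonas → 0
8:30am start Marcus → 1
10:30am start Declan → 2
11:40am start Lucia → 3
12pm end Marcus → 2
12pm start Kenji → 3
12:40pm end Lucia → 2
12:50pm end Declan → 1
1:40pm end Kenji → 0
1:50pm start Priya → 1
2pm start Sofia → 2
3:40pm end Sofia → 1
3:40pm start Dmitri → 2
4:40pm end Priya → 1
4:50pm end Dmitri → 0
Peak is 3, at 11:40am (Declan, Lucia, Marcus).

3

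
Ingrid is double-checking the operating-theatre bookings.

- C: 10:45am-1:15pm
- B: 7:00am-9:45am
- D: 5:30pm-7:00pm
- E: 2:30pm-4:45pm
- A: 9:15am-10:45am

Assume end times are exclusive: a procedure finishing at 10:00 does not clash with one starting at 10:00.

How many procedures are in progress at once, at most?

2

Sweep the timeline, counting +1 at each start and −1 at each end (ends before starts at a tie):
7:00am start B → 1
9:15am start A → 2
9:45am end B → 1
10:45am end A → 0
10:45am start C → 1
1:15pm end C → 0
2:30pm start E → 1
4:45pm end E → 0
5:30pm start D → 1
7:00pm end D → 0
Peak is 2, at 9:15am (A, B).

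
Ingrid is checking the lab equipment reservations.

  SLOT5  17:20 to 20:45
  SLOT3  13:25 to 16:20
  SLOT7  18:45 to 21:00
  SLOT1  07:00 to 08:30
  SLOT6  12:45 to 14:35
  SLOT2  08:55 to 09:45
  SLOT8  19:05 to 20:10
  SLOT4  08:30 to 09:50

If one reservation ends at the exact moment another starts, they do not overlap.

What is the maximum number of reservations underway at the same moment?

Sort all start/end points and keep a running count:
07:00 start SLOT1 → 1
08:30 end SLOT1 → 0
08:30 start SLOT4 → 1
08:55 start SLOT2 → 2
09:45 end SLOT2 → 1
09:50 end SLOT4 → 0
12:45 start SLOT6 → 1
13:25 start SLOT3 → 2
14:35 end SLOT6 → 1
16:20 end SLOT3 → 0
17:20 start SLOT5 → 1
18:45 start SLOT7 → 2
19:05 start SLOT8 → 3
20:10 end SLOT8 → 2
20:45 end SLOT5 → 1
21:00 end SLOT7 → 0
Peak is 3, at 19:05 (SLOT5, SLOT7, SLOT8).

3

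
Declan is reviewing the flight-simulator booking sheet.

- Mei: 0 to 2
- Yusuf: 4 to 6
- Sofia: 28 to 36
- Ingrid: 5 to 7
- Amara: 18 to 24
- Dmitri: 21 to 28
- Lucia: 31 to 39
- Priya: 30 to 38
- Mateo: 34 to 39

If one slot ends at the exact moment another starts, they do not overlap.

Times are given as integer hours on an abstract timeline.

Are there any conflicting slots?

Yes

Sorted by start: Mei, Yusuf, Ingrid, Amara, Dmitri, Sofia, Priya, Lucia, Mateo.
Yusuf starts after Mei ends — done with Mei.
Ingrid starts before Yusuf ends → Yusuf and Ingrid overlap.
That's a conflict, so the schedule is not conflict-free.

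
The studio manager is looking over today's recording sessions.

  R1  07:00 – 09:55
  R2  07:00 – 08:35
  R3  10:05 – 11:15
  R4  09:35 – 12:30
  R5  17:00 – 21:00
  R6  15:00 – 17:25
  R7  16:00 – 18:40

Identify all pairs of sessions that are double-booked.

R1 & R2, R1 & R4, R3 & R4, R5 & R6, R5 & R7, R6 & R7

Sorted by start: R1, R2, R4, R3, R6, R7, R5.
R2 starts before R1 ends → R1 and R2 overlap.
R4 starts before R1 ends → R1 and R4 overlap.
R3 starts after R1 ends — done with R1.
R4 starts after R2 ends — done with R2.
R3 starts before R4 ends → R4 and R3 overlap.
R6 starts after R4 ends — done with R4.
R6 starts after R3 ends — done with R3.
R7 starts before R6 ends → R6 and R7 overlap.
R5 starts before R6 ends → R6 and R5 overlap.
R5 starts before R7 ends → R7 and R5 overlap.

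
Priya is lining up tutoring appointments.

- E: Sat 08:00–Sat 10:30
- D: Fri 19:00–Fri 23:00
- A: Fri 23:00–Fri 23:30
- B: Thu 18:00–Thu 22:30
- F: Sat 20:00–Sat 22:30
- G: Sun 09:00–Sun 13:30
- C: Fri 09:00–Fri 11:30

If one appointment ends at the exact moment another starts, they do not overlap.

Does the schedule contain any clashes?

Two intervals overlap when each starts before the other ends.
Sorted by start: B, C, D, A, E, F, G.
C starts after B ends — done with B.
D starts after C ends — done with C.
A starts exactly when D ends (back-to-back, no overlap) — done with D.
E starts after A ends — done with A.
F starts after E ends — done with E.
G starts after F ends.
Every pair is clear; the schedule has no overlaps.

No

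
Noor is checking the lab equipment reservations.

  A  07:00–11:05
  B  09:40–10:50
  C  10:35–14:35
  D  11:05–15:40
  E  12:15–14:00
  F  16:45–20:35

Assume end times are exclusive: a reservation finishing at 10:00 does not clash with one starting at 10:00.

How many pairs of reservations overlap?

Two intervals overlap when each starts before the other ends.
Sorted by start: A, B, C, D, E, F.
B starts before A ends → A and B overlap.
C starts before A ends → A and C overlap.
D starts exactly when A ends (back-to-back, no overlap) — done with A.
C starts before B ends → B and C overlap.
D starts after B ends — done with B.
D starts before C ends → C and D overlap.
E starts before C ends → C and E overlap.
F starts after C ends.
E starts before D ends → D and E overlap.
F starts after D ends.
F starts after E ends.
Overlapping pairs: A & B, A & C, B & C, C & D, C & E, D & E — 6 in total.

6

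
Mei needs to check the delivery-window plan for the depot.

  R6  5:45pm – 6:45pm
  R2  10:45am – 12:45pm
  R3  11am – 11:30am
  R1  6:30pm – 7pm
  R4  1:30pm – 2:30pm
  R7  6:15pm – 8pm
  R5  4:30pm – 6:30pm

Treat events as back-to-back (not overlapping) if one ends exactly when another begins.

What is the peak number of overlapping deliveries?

Sort all start/end points and keep a running count:
10:45am start R2 → 1
11am start R3 → 2
11:30am end R3 → 1
12:45pm end R2 → 0
1:30pm start R4 → 1
2:30pm end R4 → 0
4:30pm start R5 → 1
5:45pm start R6 → 2
6:15pm start R7 → 3
6:30pm end R5 → 2
6:30pm start R1 → 3
6:45pm end R6 → 2
7pm end R1 → 1
8pm end R7 → 0
Peak is 3, at 6:15pm (R5, R6, R7).

3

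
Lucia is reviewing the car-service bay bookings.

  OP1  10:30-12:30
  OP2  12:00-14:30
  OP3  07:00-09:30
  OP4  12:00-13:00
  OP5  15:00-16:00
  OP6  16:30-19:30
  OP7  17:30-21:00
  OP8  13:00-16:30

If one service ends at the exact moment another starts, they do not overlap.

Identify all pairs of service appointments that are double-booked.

Sorted by start: OP3, OP1, OP2, OP4, OP8, OP5, OP6, OP7.
OP1 starts after OP3 ends; OP3 is clear from here.
OP2 starts before OP1 ends → OP1 and OP2 overlap.
OP4 starts before OP1 ends → OP1 and OP4 overlap.
OP8 starts after OP1 ends; OP1 is clear from here.
OP4 starts before OP2 ends → OP2 and OP4 overlap.
OP8 starts before OP2 ends → OP2 and OP8 overlap.
OP5 starts after OP2 ends; OP2 is clear from here.
OP8 starts exactly when OP4 ends (back-to-back, no overlap); OP4 is clear from here.
OP5 starts before OP8 ends → OP8 and OP5 overlap.
OP6 starts exactly when OP8 ends (back-to-back, no overlap); OP8 is clear from here.
OP6 starts after OP5 ends; OP5 is clear from here.
OP7 starts before OP6 ends → OP6 and OP7 overlap.

OP1 & OP2, OP1 & OP4, OP2 & OP4, OP2 & OP8, OP5 & OP8, OP6 & OP7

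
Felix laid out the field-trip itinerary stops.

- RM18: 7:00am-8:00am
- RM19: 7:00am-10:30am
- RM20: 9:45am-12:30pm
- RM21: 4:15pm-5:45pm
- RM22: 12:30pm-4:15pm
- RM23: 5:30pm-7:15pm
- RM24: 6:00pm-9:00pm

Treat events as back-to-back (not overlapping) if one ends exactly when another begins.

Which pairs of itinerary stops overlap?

Sorted by start: RM18, RM19, RM20, RM22, RM21, RM23, RM24.
RM19 starts before RM18 ends → RM18 and RM19 overlap.
RM20 starts after RM18 ends; RM18 is clear from here.
RM20 starts before RM19 ends → RM19 and RM20 overlap.
RM22 starts after RM19 ends; RM19 is clear from here.
RM22 starts exactly when RM20 ends (back-to-back, no overlap); RM20 is clear from here.
RM21 starts exactly when RM22 ends (back-to-back, no overlap); RM22 is clear from here.
RM23 starts before RM21 ends → RM21 and RM23 overlap.
RM24 starts after RM21 ends.
RM24 starts before RM23 ends → RM23 and RM24 overlap.

RM18 & RM19, RM19 & RM20, RM21 & RM23, RM23 & RM24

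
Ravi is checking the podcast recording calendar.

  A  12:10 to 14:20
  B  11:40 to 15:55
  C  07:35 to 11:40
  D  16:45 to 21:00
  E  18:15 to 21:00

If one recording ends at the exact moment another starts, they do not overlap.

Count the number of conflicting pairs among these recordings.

Sorted by start: C, B, A, D, E.
B starts exactly when C ends (back-to-back, no overlap), so nothing later overlaps C either.
A starts before B ends → B and A overlap.
D starts after B ends, so nothing later overlaps B either.
D starts after A ends, so nothing later overlaps A either.
E starts before D ends → D and E overlap.
Overlapping pairs: A & B, D & E — 2 in total.

2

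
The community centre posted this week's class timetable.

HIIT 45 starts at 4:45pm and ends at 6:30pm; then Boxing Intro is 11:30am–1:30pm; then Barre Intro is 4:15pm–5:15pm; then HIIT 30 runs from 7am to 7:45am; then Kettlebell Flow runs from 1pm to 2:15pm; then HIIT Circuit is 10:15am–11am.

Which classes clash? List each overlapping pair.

Two intervals overlap when each starts before the other ends.
Sorted by start: HIIT 30, HIIT Circuit, Boxing Intro, Kettlebell Flow, Barre Intro, HIIT 45.
HIIT Circuit starts after HIIT 30 ends, so HIIT 30 has no further overlaps.
Boxing Intro starts after HIIT Circuit ends, so HIIT Circuit has no further overlaps.
Kettlebell Flow starts before Boxing Intro ends → Boxing Intro and Kettlebell Flow overlap.
Barre Intro starts after Boxing Intro ends, so Boxing Intro has no further overlaps.
Barre Intro starts after Kettlebell Flow ends, so Kettlebell Flow has no further overlaps.
HIIT 45 starts before Barre Intro ends → Barre Intro and HIIT 45 overlap.

Barre Intro & HIIT 45, Boxing Intro & Kettlebell Flow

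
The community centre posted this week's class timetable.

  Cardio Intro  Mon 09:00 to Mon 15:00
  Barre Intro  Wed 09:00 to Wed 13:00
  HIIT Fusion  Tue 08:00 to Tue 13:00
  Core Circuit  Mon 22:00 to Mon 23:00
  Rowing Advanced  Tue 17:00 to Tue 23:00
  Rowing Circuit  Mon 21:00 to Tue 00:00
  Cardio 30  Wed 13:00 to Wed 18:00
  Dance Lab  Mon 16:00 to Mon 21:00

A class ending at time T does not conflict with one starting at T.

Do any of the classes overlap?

Sorted by start: Cardio Intro, Dance Lab, Rowing Circuit, Core Circuit, HIIT Fusion, Rowing Advanced, Barre Intro, Cardio 30.
Dance Lab starts after Cardio Intro ends; Cardio Intro is clear from here.
Rowing Circuit starts exactly when Dance Lab ends (back-to-back, no overlap); Dance Lab is clear from here.
Core Circuit starts before Rowing Circuit ends → Rowing Circuit and Core Circuit overlap.
That's a conflict, so the schedule is not conflict-free.

Yes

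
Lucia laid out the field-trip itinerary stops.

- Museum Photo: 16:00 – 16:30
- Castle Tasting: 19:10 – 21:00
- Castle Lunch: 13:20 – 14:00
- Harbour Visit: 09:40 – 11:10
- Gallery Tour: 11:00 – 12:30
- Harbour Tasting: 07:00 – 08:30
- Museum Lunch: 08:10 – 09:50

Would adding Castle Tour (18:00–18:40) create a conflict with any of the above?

No — it doesn't clash with anything

Harbour Tasting: ends 08:30 at or before Castle Tour starts 18:00 → clear.
Museum Lunch: ends 09:50 at or before Castle Tour starts 18:00 → clear.
Harbour Visit: ends 11:10 at or before Castle Tour starts 18:00 → clear.
Gallery Tour: ends 12:30 at or before Castle Tour starts 18:00 → clear.
Castle Lunch: ends 14:00 at or before Castle Tour starts 18:00 → clear.
Museum Photo: ends 16:30 at or before Castle Tour starts 18:00 → clear.
Castle Tasting: starts 19:10 at or after Castle Tour ends 18:40 → clear.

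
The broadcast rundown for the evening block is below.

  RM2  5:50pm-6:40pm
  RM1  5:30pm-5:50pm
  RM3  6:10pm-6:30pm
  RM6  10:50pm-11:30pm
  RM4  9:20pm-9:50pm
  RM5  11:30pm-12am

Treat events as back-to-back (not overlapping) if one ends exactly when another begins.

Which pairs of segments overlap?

Sorted by start: RM1, RM2, RM3, RM4, RM6, RM5.
RM2 starts exactly when RM1 ends (back-to-back, no overlap), so nothing later overlaps RM1 either.
RM3 starts before RM2 ends → RM2 and RM3 overlap.
RM4 starts after RM2 ends, so nothing later overlaps RM2 either.
RM4 starts after RM3 ends, so nothing later overlaps RM3 either.
RM6 starts after RM4 ends, so nothing later overlaps RM4 either.
RM5 starts exactly when RM6 ends (back-to-back, no overlap).

RM2 & RM3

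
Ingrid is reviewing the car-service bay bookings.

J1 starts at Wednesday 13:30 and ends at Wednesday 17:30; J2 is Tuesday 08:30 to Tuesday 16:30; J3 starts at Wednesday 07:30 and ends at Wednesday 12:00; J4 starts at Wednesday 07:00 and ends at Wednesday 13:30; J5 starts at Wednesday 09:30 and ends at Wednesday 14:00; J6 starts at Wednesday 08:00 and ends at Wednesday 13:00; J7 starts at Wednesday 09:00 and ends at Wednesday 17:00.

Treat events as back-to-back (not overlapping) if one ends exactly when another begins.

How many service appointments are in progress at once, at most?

Sweep the timeline, counting +1 at each start and −1 at each end (ends before starts at a tie):
Tuesday 08:30 start J2 → 1
Tuesday 16:30 end J2 → 0
Wednesday 07:00 start J4 → 1
Wednesday 07:30 start J3 → 2
Wednesday 08:00 start J6 → 3
Wednesday 09:00 start J7 → 4
Wednesday 09:30 start J5 → 5
Wednesday 12:00 end J3 → 4
Wednesday 13:00 end J6 → 3
Wednesday 13:30 end J4 → 2
Wednesday 13:30 start J1 → 3
Wednesday 14:00 end J5 → 2
Wednesday 17:00 end J7 → 1
Wednesday 17:30 end J1 → 0
Peak is 5, at Wednesday 09:30 (J3, J4, J5, J6, J7).

5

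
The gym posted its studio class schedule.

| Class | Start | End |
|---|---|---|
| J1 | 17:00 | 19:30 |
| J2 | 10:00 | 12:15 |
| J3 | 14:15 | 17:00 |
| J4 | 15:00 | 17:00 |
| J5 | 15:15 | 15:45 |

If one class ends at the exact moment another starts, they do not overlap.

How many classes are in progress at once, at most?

Sort all start/end points and keep a running count:
10:00 start J2 → 1
12:15 end J2 → 0
14:15 start J3 → 1
15:00 start J4 → 2
15:15 start J5 → 3
15:45 end J5 → 2
17:00 end J3 → 1
17:00 end J4 → 0
17:00 start J1 → 1
19:30 end J1 → 0
Peak is 3, at 15:15 (J3, J4, J5).

3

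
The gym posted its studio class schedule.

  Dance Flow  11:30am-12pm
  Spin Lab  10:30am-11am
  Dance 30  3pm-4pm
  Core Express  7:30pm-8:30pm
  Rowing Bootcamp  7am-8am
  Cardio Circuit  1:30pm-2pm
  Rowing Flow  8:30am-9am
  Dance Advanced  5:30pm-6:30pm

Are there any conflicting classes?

Sorted by start: Rowing Bootcamp, Rowing Flow, Spin Lab, Dance Flow, Cardio Circuit, Dance 30, Dance Advanced, Core Express.
Rowing Flow starts after Rowing Bootcamp ends, so Rowing Bootcamp has no further overlaps.
Spin Lab starts after Rowing Flow ends, so Rowing Flow has no further overlaps.
Dance Flow starts after Spin Lab ends, so Spin Lab has no further overlaps.
Cardio Circuit starts after Dance Flow ends, so Dance Flow has no further overlaps.
Dance 30 starts after Cardio Circuit ends, so Cardio Circuit has no further overlaps.
Dance Advanced starts after Dance 30 ends, so Dance 30 has no further overlaps.
Core Express starts after Dance Advanced ends.
Every pair is clear; the schedule has no overlaps.

No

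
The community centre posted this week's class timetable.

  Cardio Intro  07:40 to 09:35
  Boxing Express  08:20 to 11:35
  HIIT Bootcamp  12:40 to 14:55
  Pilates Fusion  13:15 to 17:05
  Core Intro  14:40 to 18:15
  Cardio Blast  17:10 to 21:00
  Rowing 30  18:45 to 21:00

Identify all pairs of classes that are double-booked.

Sorted by start: Cardio Intro, Boxing Express, HIIT Bootcamp, Pilates Fusion, Core Intro, Cardio Blast, Rowing 30.
Boxing Express starts before Cardio Intro ends → Cardio Intro and Boxing Express overlap.
HIIT Bootcamp starts after Cardio Intro ends, so Cardio Intro has no further overlaps.
HIIT Bootcamp starts after Boxing Express ends, so Boxing Express has no further overlaps.
Pilates Fusion starts before HIIT Bootcamp ends → HIIT Bootcamp and Pilates Fusion overlap.
Core Intro starts before HIIT Bootcamp ends → HIIT Bootcamp and Core Intro overlap.
Cardio Blast starts after HIIT Bootcamp ends, so HIIT Bootcamp has no further overlaps.
Core Intro starts before Pilates Fusion ends → Pilates Fusion and Core Intro overlap.
Cardio Blast starts after Pilates Fusion ends, so Pilates Fusion has no further overlaps.
Cardio Blast starts before Core Intro ends → Core Intro and Cardio Blast overlap.
Rowing 30 starts after Core Intro ends.
Rowing 30 starts before Cardio Blast ends → Cardio Blast and Rowing 30 overlap.

Boxing Express & Cardio Intro, Cardio Blast & Core Intro, Cardio Blast & Rowing 30, Core Intro & HIIT Bootcamp, Core Intro & Pilates Fusion, HIIT Bootcamp & Pilates Fusion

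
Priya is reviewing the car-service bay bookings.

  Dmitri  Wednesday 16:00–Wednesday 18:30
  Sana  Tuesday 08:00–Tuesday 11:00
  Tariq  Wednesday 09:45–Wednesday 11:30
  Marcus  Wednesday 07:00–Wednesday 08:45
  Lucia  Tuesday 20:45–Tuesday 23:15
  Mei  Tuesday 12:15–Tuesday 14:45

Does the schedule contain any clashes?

No

Sorted by start: Sana, Mei, Lucia, Marcus, Tariq, Dmitri.
Mei starts after Sana ends — done with Sana.
Lucia starts after Mei ends — done with Mei.
Marcus starts after Lucia ends — done with Lucia.
Tariq starts after Marcus ends — done with Marcus.
Dmitri starts after Tariq ends.
Every pair is clear; the schedule has no overlaps.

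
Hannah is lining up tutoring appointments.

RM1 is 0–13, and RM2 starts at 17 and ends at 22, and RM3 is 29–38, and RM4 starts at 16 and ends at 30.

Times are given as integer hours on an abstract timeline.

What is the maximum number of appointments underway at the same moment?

Sort all start/end points and keep a running count:
0 start RM1 → 1
13 end RM1 → 0
16 start RM4 → 1
17 start RM2 → 2
22 end RM2 → 1
29 start RM3 → 2
30 end RM4 → 1
38 end RM3 → 0
Peak is 2, at 17 (RM2, RM4).

2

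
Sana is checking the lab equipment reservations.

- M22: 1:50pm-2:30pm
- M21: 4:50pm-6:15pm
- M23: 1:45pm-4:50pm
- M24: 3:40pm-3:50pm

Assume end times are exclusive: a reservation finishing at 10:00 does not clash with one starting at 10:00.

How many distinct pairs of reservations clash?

Check each pair: they overlap iff neither finishes before the other starts.
Sorted by start: M23, M22, M24, M21.
M22 starts before M23 ends → M23 and M22 overlap.
M24 starts before M23 ends → M23 and M24 overlap.
M21 starts exactly when M23 ends (back-to-back, no overlap).
M24 starts after M22 ends, so M22 has no further overlaps.
M21 starts after M24 ends.
Overlapping pairs: M22 & M23, M23 & M24 — 2 in total.

2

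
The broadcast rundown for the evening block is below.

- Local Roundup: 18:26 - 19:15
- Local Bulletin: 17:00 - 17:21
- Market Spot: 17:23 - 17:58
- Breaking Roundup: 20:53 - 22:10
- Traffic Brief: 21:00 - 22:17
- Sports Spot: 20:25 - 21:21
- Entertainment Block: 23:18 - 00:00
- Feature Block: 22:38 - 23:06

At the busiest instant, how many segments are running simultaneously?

Sort all start/end points and keep a running count:
17:00 start Local Bulletin → 1
17:21 end Local Bulletin → 0
17:23 start Market Spot → 1
17:58 end Market Spot → 0
18:26 start Local Roundup → 1
19:15 end Local Roundup → 0
20:25 start Sports Spot → 1
20:53 start Breaking Roundup → 2
21:00 start Traffic Brief → 3
21:21 end Sports Spot → 2
22:10 end Breaking Roundup → 1
22:17 end Traffic Brief → 0
22:38 start Feature Block → 1
23:06 end Feature Block → 0
23:18 start Entertainment Block → 1
00:00 end Entertainment Block → 0
Peak is 3, at 21:00 (Breaking Roundup, Sports Spot, Traffic Brief).

3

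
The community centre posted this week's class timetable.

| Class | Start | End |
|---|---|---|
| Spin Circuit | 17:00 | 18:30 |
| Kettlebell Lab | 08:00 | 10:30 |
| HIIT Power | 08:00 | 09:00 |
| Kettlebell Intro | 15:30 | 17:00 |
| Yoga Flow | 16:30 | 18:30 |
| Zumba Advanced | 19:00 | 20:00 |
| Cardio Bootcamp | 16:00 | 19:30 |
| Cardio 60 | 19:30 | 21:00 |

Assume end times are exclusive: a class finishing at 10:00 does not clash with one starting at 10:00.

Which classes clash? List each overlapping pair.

Cardio 60 & Zumba Advanced, Cardio Bootcamp & Kettlebell Intro, Cardio Bootcamp & Spin Circuit, Cardio Bootcamp & Yoga Flow, Cardio Bootcamp & Zumba Advanced, HIIT Power & Kettlebell Lab, Kettlebell Intro & Yoga Flow, Spin Circuit & Yoga Flow

Sorted by start: Kettlebell Lab, HIIT Power, Kettlebell Intro, Cardio Bootcamp, Yoga Flow, Spin Circuit, Zumba Advanced, Cardio 60.
HIIT Power starts before Kettlebell Lab ends → Kettlebell Lab and HIIT Power overlap.
Kettlebell Intro starts after Kettlebell Lab ends — done with Kettlebell Lab.
Kettlebell Intro starts after HIIT Power ends — done with HIIT Power.
Cardio Bootcamp starts before Kettlebell Intro ends → Kettlebell Intro and Cardio Bootcamp overlap.
Yoga Flow starts before Kettlebell Intro ends → Kettlebell Intro and Yoga Flow overlap.
Spin Circuit starts exactly when Kettlebell Intro ends (back-to-back, no overlap) — done with Kettlebell Intro.
Yoga Flow starts before Cardio Bootcamp ends → Cardio Bootcamp and Yoga Flow overlap.
Spin Circuit starts before Cardio Bootcamp ends → Cardio Bootcamp and Spin Circuit overlap.
Zumba Advanced starts before Cardio Bootcamp ends → Cardio Bootcamp and Zumba Advanced overlap.
Cardio 60 starts exactly when Cardio Bootcamp ends (back-to-back, no overlap).
Spin Circuit starts before Yoga Flow ends → Yoga Flow and Spin Circuit overlap.
Zumba Advanced starts after Yoga Flow ends — done with Yoga Flow.
Zumba Advanced starts after Spin Circuit ends — done with Spin Circuit.
Cardio 60 starts before Zumba Advanced ends → Zumba Advanced and Cardio 60 overlap.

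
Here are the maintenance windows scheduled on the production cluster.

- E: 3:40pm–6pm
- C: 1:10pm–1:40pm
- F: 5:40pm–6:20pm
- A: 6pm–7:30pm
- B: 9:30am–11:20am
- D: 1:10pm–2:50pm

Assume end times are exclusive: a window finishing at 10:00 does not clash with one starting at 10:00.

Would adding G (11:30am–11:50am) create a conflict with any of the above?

No — it doesn't clash with anything

B: ends 11:20am at or before G starts 11:30am → clear.
C: starts 1:10pm at or after G ends 11:50am → clear.
D: starts 1:10pm at or after G ends 11:50am → clear.
E: starts 3:40pm at or after G ends 11:50am → clear.
F: starts 5:40pm at or after G ends 11:50am → clear.
A: starts 6pm at or after G ends 11:50am → clear.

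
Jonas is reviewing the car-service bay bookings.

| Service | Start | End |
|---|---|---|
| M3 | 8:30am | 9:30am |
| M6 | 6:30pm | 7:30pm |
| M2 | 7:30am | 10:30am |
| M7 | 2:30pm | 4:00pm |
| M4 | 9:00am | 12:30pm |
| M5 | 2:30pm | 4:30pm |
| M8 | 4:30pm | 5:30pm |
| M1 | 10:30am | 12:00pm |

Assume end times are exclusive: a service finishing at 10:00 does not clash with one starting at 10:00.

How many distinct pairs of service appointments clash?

Check each pair: they overlap iff neither finishes before the other starts.
Sorted by start: M2, M3, M4, M1, M5, M7, M8, M6.
M3 starts before M2 ends → M2 and M3 overlap.
M4 starts before M2 ends → M2 and M4 overlap.
M1 starts exactly when M2 ends (back-to-back, no overlap), so M2 has no further overlaps.
M4 starts before M3 ends → M3 and M4 overlap.
M1 starts after M3 ends, so M3 has no further overlaps.
M1 starts before M4 ends → M4 and M1 overlap.
M5 starts after M4 ends, so M4 has no further overlaps.
M5 starts after M1 ends, so M1 has no further overlaps.
M7 starts before M5 ends → M5 and M7 overlap.
M8 starts exactly when M5 ends (back-to-back, no overlap), so M5 has no further overlaps.
M8 starts after M7 ends, so M7 has no further overlaps.
M6 starts after M8 ends.
Overlapping pairs: M1 & M4, M2 & M3, M2 & M4, M3 & M4, M5 & M7 — 5 in total.

5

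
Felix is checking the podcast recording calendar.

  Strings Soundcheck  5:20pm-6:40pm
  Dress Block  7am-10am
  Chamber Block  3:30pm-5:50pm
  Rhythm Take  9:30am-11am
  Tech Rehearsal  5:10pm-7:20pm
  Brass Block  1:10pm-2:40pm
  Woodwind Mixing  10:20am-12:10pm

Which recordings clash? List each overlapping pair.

Two intervals overlap when each starts before the other ends.
Sorted by start: Dress Block, Rhythm Take, Woodwind Mixing, Brass Block, Chamber Block, Tech Rehearsal, Strings Soundcheck.
Rhythm Take starts before Dress Block ends → Dress Block and Rhythm Take overlap.
Woodwind Mixing starts after Dress Block ends, so nothing later overlaps Dress Block either.
Woodwind Mixing starts before Rhythm Take ends → Rhythm Take and Woodwind Mixing overlap.
Brass Block starts after Rhythm Take ends, so nothing later overlaps Rhythm Take either.
Brass Block starts after Woodwind Mixing ends, so nothing later overlaps Woodwind Mixing either.
Chamber Block starts after Brass Block ends, so nothing later overlaps Brass Block either.
Tech Rehearsal starts before Chamber Block ends → Chamber Block and Tech Rehearsal overlap.
Strings Soundcheck starts before Chamber Block ends → Chamber Block and Strings Soundcheck overlap.
Strings Soundcheck starts before Tech Rehearsal ends → Tech Rehearsal and Strings Soundcheck overlap.

Chamber Block & Strings Soundcheck, Chamber Block & Tech Rehearsal, Dress Block & Rhythm Take, Rhythm Take & Woodwind Mixing, Strings Soundcheck & Tech Rehearsal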